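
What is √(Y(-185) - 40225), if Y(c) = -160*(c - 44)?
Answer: I*√3585 ≈ 59.875*I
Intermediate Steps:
Y(c) = 7040 - 160*c (Y(c) = -160*(-44 + c) = 7040 - 160*c)
√(Y(-185) - 40225) = √((7040 - 160*(-185)) - 40225) = √((7040 + 29600) - 40225) = √(36640 - 40225) = √(-3585) = I*√3585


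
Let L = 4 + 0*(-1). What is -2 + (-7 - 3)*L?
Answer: -42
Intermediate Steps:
L = 4 (L = 4 + 0 = 4)
-2 + (-7 - 3)*L = -2 + (-7 - 3)*4 = -2 - 10*4 = -2 - 40 = -42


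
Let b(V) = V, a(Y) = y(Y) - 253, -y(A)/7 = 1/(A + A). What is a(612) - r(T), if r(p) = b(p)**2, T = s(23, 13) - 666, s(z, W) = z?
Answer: -506371255/1224 ≈ -4.1370e+5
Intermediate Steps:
y(A) = -7/(2*A) (y(A) = -7/(A + A) = -7*1/(2*A) = -7/(2*A))
a(Y) = -253 - 7/(2*Y) (a(Y) = -7/(2*Y) - 253 = -253 - 7/(2*Y))
T = -643 (T = 23 - 666 = -643)
r(p) = p**2
a(612) - r(T) = (-253 - 7/2/612) - 1*(-643)**2 = (-253 - 7/2*1/612) - 1*413449 = (-253 - 7/1224) - 413449 = -309679/1224 - 413449 = -506371255/1224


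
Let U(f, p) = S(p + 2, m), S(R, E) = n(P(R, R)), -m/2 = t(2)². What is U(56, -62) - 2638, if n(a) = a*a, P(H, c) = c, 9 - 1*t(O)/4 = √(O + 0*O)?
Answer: 962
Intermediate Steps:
t(O) = 36 - 4*√O (t(O) = 36 - 4*√(O + 0*O) = 36 - 4*√(O + 0) = 36 - 4*√O)
m = -2*(36 - 4*√2)² ≈ -1841.4
n(a) = a²
S(R, E) = R²
U(f, p) = (2 + p)² (U(f, p) = (p + 2)² = (2 + p)²)
U(56, -62) - 2638 = (2 - 62)² - 2638 = (-60)² - 2638 = 3600 - 2638 = 962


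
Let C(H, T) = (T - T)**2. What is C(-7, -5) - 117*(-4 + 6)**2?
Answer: -468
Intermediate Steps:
C(H, T) = 0 (C(H, T) = 0**2 = 0)
C(-7, -5) - 117*(-4 + 6)**2 = 0 - 117*(-4 + 6)**2 = 0 - 117*2**2 = 0 - 117*4 = 0 - 468 = -468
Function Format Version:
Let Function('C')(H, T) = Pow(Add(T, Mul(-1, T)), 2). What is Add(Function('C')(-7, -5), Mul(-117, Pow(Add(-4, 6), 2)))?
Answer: -468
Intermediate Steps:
Function('C')(H, T) = 0 (Function('C')(H, T) = Pow(0, 2) = 0)
Add(Function('C')(-7, -5), Mul(-117, Pow(Add(-4, 6), 2))) = Add(0, Mul(-117, Pow(Add(-4, 6), 2))) = Add(0, Mul(-117, Pow(2, 2))) = Add(0, Mul(-117, 4)) = Add(0, -468) = -468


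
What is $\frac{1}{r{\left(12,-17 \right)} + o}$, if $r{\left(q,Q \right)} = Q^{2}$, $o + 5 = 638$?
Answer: $\frac{1}{922} \approx 0.0010846$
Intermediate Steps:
$o = 633$ ($o = -5 + 638 = 633$)
$\frac{1}{r{\left(12,-17 \right)} + o} = \frac{1}{\left(-17\right)^{2} + 633} = \frac{1}{289 + 633} = \frac{1}{922}$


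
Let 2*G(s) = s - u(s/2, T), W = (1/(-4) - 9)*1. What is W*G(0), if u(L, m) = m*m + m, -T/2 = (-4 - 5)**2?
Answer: 482517/4 ≈ 1.2063e+5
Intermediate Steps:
W = -37/4 (W = (-1/4 - 9)*1 = -37/4*1 = -37/4 ≈ -9.2500)
T = -162 (T = -2*(-4 - 5)**2 = -2*(-9)**2 = -2*81 = -162)
u(L, m) = m + m**2 (u(L, m) = m**2 + m = m + m**2)
G(s) = -13041 + s/2 (G(s) = (s - (-162)*(1 - 162))/2 = (s - (-162)*(-161))/2 = (s - 1*26082)/2 = (s - 26082)/2 = (-26082 + s)/2 = -13041 + s/2)
W*G(0) = -37*(-13041 + (1/2)*0)/4 = -37*(-13041 + 0)/4 = -37/4*(-13041) = 482517/4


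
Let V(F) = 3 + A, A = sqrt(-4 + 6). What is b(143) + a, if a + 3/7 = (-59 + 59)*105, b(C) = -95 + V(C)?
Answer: -647/7 + sqrt(2) ≈ -91.014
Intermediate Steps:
A = sqrt(2) ≈ 1.4142
V(F) = 3 + sqrt(2)
b(C) = -92 + sqrt(2) (b(C) = -95 + (3 + sqrt(2)) = -92 + sqrt(2))
a = -3/7 (a = -3/7 + (-59 + 59)*105 = -3/7 + 0*105 = -3/7 + 0 = -3/7 ≈ -0.42857)
b(143) + a = (-92 + sqrt(2)) - 3/7 = -647/7 + sqrt(2)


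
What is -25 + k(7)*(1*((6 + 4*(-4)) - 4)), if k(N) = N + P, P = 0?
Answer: -123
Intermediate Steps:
k(N) = N (k(N) = N + 0 = N)
-25 + k(7)*(1*((6 + 4*(-4)) - 4)) = -25 + 7*(1*((6 + 4*(-4)) - 4)) = -25 + 7*(1*((6 - 16) - 4)) = -25 + 7*(1*(-10 - 4)) = -25 + 7*(1*(-14)) = -25 + 7*(-14) = -25 - 98 = -123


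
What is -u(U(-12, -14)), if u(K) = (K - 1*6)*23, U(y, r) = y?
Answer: 414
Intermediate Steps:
u(K) = -138 + 23*K (u(K) = (K - 6)*23 = (-6 + K)*23 = -138 + 23*K)
-u(U(-12, -14)) = -(-138 + 23*(-12)) = -(-138 - 276) = -1*(-414) = 414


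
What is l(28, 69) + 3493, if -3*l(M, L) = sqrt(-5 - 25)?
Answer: 3493 - I*sqrt(30)/3 ≈ 3493.0 - 1.8257*I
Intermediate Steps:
l(M, L) = -I*sqrt(30)/3 (l(M, L) = -sqrt(-5 - 25)/3 = -I*sqrt(30)/3)
l(28, 69) + 3493 = -I*sqrt(30)/3 + 3493 = 3493 - I*sqrt(30)/3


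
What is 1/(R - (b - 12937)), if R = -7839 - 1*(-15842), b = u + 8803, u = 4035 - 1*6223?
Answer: 1/14325 ≈ 6.9808e-5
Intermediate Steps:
u = -2188 (u = 4035 - 6223 = -2188)
b = 6615 (b = -2188 + 8803 = 6615)
R = 8003 (R = -7839 + 15842 = 8003)
1/(R - (b - 12937)) = 1/(8003 - (6615 - 12937)) = 1/(8003 - 1*(-6322)) = 1/(8003 + 6322) = 1/14325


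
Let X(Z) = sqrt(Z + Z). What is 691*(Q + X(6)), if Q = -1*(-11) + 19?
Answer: 20730 + 1382*sqrt(3) ≈ 23124.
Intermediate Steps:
Q = 30 (Q = 11 + 19 = 30)
X(Z) = sqrt(2)*sqrt(Z) (X(Z) = sqrt(2*Z) = sqrt(2)*sqrt(Z))
691*(Q + X(6)) = 691*(30 + sqrt(2)*sqrt(6)) = 691*(30 + 2*sqrt(3)) = 20730 + 1382*sqrt(3)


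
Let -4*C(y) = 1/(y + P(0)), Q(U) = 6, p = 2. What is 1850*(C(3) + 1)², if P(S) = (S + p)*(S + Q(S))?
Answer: 128797/72 ≈ 1788.8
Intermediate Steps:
P(S) = (2 + S)*(6 + S) (P(S) = (S + 2)*(S + 6) = (2 + S)*(6 + S))
C(y) = -1/(4*(12 + y)) (C(y) = -1/(4*(y + (12 + 0² + 8*0))) = -1/(4*(y + (12 + 0 + 0))) = -1/(4*(y + 12)) = -1/(4*(12 + y)))
1850*(C(3) + 1)² = 1850*(-1/(48 + 4*3) + 1)² = 1850*(-1/(48 + 12) + 1)² = 1850*(-1/60 + 1)² = 1850*(59/60)² = 1850*(3481/3600) = 128797/72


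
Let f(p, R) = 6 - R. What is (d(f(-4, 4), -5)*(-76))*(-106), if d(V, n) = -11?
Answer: -88616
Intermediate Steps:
(d(f(-4, 4), -5)*(-76))*(-106) = -11*(-76)*(-106) = 836*(-106) = -88616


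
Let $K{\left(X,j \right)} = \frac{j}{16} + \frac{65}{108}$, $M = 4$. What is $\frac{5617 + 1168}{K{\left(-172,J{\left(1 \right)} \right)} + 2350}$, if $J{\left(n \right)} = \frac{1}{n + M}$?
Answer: $\frac{14655600}{5077327} \approx 2.8865$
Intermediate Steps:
$J{\left(n \right)} = \frac{1}{4 + n}$ ($J{\left(n \right)} = \frac{1}{n + 4} = \frac{1}{4 + n}$)
$K{\left(X,j \right)} = \frac{65}{108} + \frac{j}{16}$ ($K{\left(X,j \right)} = j \frac{1}{16} + 65 \cdot \frac{1}{108} = \frac{j}{16} + \frac{65}{108} = \frac{65}{108} + \frac{j}{16}$)
$\frac{5617 + 1168}{K{\left(-172,J{\left(1 \right)} \right)} + 2350} = \frac{5617 + 1168}{\left(\frac{65}{108} + \frac{1}{16 \left(4 + 1\right)}\right) + 2350} = \frac{6785}{\left(\frac{65}{108} + \frac{1}{16 \cdot 5}\right) + 2350} = \frac{6785}{\left(\frac{65}{108} + \frac{1}{16} \cdot \frac{1}{5}\right) + 2350} = \frac{6785}{\left(\frac{65}{108} + \frac{1}{80}\right) + 2350} = \frac{6785}{\frac{1327}{2160} + 2350} = \frac{6785}{\frac{5077327}{2160}} = 6785 \cdot \frac{2160}{5077327} = \frac{14655600}{5077327}$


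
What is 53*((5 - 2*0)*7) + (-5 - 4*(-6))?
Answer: 1874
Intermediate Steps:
53*((5 - 2*0)*7) + (-5 - 4*(-6)) = 53*((5 + 0)*7) + (-5 + 24) = 53*(5*7) + 19 = 53*35 + 19 = 1855 + 19 = 1874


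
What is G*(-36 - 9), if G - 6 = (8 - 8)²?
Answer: -270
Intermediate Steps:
G = 6 (G = 6 + (8 - 8)² = 6 + 0² = 6 + 0 = 6)
G*(-36 - 9) = 6*(-36 - 9) = 6*(-45) = -270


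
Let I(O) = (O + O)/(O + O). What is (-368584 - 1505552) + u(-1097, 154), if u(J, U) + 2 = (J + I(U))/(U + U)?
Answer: -144308900/77 ≈ -1.8741e+6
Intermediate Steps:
I(O) = 1 (I(O) = (2*O)/((2*O)) = (2*O)*(1/(2*O)) = 1)
u(J, U) = -2 + (1 + J)/(2*U) (u(J, U) = -2 + (J + 1)/(U + U) = -2 + (1 + J)/((2*U)) = -2 + (1 + J)*(1/(2*U)) = -2 + (1 + J)/(2*U))
(-368584 - 1505552) + u(-1097, 154) = (-368584 - 1505552) + (½)*(1 - 1097 - 4*154)/154 = -1874136 + (½)*(1/154)*(1 - 1097 - 616) = -1874136 + (½)*(1/154)*(-1712) = -1874136 - 428/77 = -144308900/77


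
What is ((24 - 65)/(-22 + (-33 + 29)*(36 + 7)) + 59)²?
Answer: 131951169/37636 ≈ 3506.0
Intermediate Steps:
((24 - 65)/(-22 + (-33 + 29)*(36 + 7)) + 59)² = (-41/(-22 - 4*43) + 59)² = (-41/(-22 - 172) + 59)² = (-41/(-194) + 59)² = (-41*(-1/194) + 59)² = (41/194 + 59)² = (11487/194)² = 131951169/37636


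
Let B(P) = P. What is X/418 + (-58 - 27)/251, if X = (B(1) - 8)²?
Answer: -23231/104918 ≈ -0.22142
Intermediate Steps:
X = 49 (X = (1 - 8)² = (-7)² = 49)
X/418 + (-58 - 27)/251 = 49/418 + (-58 - 27)/251 = 49*(1/418) - 85*1/251 = 49/418 - 85/251 = -23231/104918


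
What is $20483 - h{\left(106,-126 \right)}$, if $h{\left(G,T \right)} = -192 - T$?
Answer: $20549$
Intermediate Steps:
$20483 - h{\left(106,-126 \right)} = 20483 - \left(-192 - -126\right) = 20483 - \left(-192 + 126\right) = 20483 - -66 = 20483 + 66 = 20549$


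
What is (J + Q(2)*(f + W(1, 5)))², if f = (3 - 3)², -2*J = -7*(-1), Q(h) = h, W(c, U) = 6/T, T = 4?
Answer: ¼ ≈ 0.25000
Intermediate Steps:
W(c, U) = 3/2 (W(c, U) = 6/4 = 6*(¼) = 3/2)
J = -7/2 (J = -(-7)*(-1)/2 = -½*7 = -7/2 ≈ -3.5000)
f = 0 (f = 0² = 0)
(J + Q(2)*(f + W(1, 5)))² = (-7/2 + 2*(0 + 3/2))² = (-7/2 + 2*(3/2))² = (-7/2 + 3)² = (-½)² = ¼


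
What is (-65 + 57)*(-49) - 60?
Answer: 332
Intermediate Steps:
(-65 + 57)*(-49) - 60 = -8*(-49) - 60 = 392 - 60 = 332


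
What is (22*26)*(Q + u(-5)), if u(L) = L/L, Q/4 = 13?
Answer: 30316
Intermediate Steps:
Q = 52 (Q = 4*13 = 52)
u(L) = 1
(22*26)*(Q + u(-5)) = (22*26)*(52 + 1) = 572*53 = 30316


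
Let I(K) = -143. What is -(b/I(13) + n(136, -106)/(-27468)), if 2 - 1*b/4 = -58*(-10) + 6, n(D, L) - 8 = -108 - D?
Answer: -16049749/981981 ≈ -16.344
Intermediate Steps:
n(D, L) = -100 - D (n(D, L) = 8 + (-108 - D) = -100 - D)
b = -2336 (b = 8 - 4*(-58*(-10) + 6) = 8 - 4*(580 + 6) = 8 - 4*586 = 8 - 2344 = -2336)
-(b/I(13) + n(136, -106)/(-27468)) = -(-2336/(-143) + (-100 - 1*136)/(-27468)) = -(-2336*(-1/143) + (-100 - 136)*(-1/27468)) = -(2336/143 - 236*(-1/27468)) = -(2336/143 + 59/6867) = -1*16049749/981981 = -16049749/981981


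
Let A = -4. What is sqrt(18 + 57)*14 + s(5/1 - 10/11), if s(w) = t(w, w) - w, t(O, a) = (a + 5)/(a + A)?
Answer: 1055/11 + 70*sqrt(3) ≈ 217.15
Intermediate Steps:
t(O, a) = (5 + a)/(-4 + a) (t(O, a) = (a + 5)/(a - 4) = (5 + a)/(-4 + a))
s(w) = -w + (5 + w)/(-4 + w) (s(w) = (5 + w)/(-4 + w) - w = -w + (5 + w)/(-4 + w))
sqrt(18 + 57)*14 + s(5/1 - 10/11) = sqrt(18 + 57)*14 + (5 + (5/1 - 10/11) - (5/1 - 10/11)*(-4 + (5/1 - 10/11)))/(-4 + (5/1 - 10/11)) = sqrt(75)*14 + (5 + (5*1 - 10*1/11) - (5*1 - 10*1/11)*(-4 + (5*1 - 10*1/11)))/(-4 + (5*1 - 10*1/11)) = (5*sqrt(3))*14 + (5 + (5 - 10/11) - (5 - 10/11)*(-4 + (5 - 10/11)))/(-4 + (5 - 10/11)) = 70*sqrt(3) + (5 + 45/11 - 1*45/11*(-4 + 45/11))/(-4 + 45/11) = 70*sqrt(3) + (5 + 45/11 - 1*45/11*1/11)/(1/11) = 70*sqrt(3) + 11*(5 + 45/11 - 45/121) = 70*sqrt(3) + 11*(1055/121) = 70*sqrt(3) + 1055/11 = 1055/11 + 70*sqrt(3)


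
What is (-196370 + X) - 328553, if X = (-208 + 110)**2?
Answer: -515319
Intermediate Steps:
X = 9604 (X = (-98)**2 = 9604)
(-196370 + X) - 328553 = (-196370 + 9604) - 328553 = -186766 - 328553 = -515319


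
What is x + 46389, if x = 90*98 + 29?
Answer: 55238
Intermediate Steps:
x = 8849 (x = 8820 + 29 = 8849)
x + 46389 = 8849 + 46389 = 55238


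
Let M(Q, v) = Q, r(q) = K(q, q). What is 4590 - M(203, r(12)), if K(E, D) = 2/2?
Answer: 4387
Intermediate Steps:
K(E, D) = 1 (K(E, D) = 2*(½) = 1)
r(q) = 1
4590 - M(203, r(12)) = 4590 - 1*203 = 4590 - 203 = 4387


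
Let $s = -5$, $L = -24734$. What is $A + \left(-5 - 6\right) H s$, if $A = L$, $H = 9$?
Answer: $-24239$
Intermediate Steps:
$A = -24734$
$A + \left(-5 - 6\right) H s = -24734 + \left(-5 - 6\right) 9 \left(-5\right) = -24734 + \left(-11\right) 9 \left(-5\right) = -24734 - -495 = -24734 + 495 = -24239$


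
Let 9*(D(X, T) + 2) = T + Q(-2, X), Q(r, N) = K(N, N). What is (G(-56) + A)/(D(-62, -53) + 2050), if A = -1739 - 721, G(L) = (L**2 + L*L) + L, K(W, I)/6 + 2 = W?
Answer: 33804/17995 ≈ 1.8785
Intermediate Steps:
K(W, I) = -12 + 6*W
Q(r, N) = -12 + 6*N
G(L) = L + 2*L**2 (G(L) = (L**2 + L**2) + L = 2*L**2 + L = L + 2*L**2)
D(X, T) = -10/3 + T/9 + 2*X/3 (D(X, T) = -2 + (T + (-12 + 6*X))/9 = -2 + (-12 + T + 6*X)/9 = -2 + (-4/3 + T/9 + 2*X/3) = -10/3 + T/9 + 2*X/3)
A = -2460
(G(-56) + A)/(D(-62, -53) + 2050) = (-56*(1 + 2*(-56)) - 2460)/((-10/3 + (1/9)*(-53) + (2/3)*(-62)) + 2050) = (-56*(1 - 112) - 2460)/((-10/3 - 53/9 - 124/3) + 2050) = (-56*(-111) - 2460)/(-455/9 + 2050) = (6216 - 2460)/(17995/9) = 3756*(9/17995) = 33804/17995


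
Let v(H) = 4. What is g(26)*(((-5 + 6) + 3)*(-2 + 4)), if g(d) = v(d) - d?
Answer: -176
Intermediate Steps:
g(d) = 4 - d
g(26)*(((-5 + 6) + 3)*(-2 + 4)) = (4 - 1*26)*(((-5 + 6) + 3)*(-2 + 4)) = (4 - 26)*((1 + 3)*2) = -88*2 = -22*8 = -176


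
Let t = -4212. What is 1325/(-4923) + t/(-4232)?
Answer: 3782069/5208534 ≈ 0.72613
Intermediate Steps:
1325/(-4923) + t/(-4232) = 1325/(-4923) - 4212/(-4232) = 1325*(-1/4923) - 4212*(-1/4232) = -1325/4923 + 1053/1058 = 3782069/5208534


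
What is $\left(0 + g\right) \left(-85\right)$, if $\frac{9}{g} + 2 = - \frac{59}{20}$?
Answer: $\frac{1700}{11} \approx 154.55$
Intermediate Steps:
$g = - \frac{20}{11}$ ($g = \frac{9}{-2 - \frac{59}{20}} = \frac{9}{- \frac{99}{20}} = 9 \left(- \frac{20}{99}\right) = - \frac{20}{11} \approx -1.8182$)
$\left(0 + g\right) \left(-85\right) = \left(0 - \frac{20}{11}\right) \left(-85\right) = \left(- \frac{20}{11}\right) \left(-85\right) = \frac{1700}{11}$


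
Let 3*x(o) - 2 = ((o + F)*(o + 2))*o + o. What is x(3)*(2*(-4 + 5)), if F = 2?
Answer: 160/3 ≈ 53.333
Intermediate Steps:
x(o) = 2/3 + o/3 + o*(2 + o)**2/3 (x(o) = 2/3 + (((o + 2)*(o + 2))*o + o)/3 = 2/3 + (((2 + o)*(2 + o))*o + o)/3 = 2/3 + ((2 + o)**2*o + o)/3 = 2/3 + (o*(2 + o)**2 + o)/3 = 2/3 + (o + o*(2 + o)**2)/3 = 2/3 + (o/3 + o*(2 + o)**2/3) = 2/3 + o/3 + o*(2 + o)**2/3)
x(3)*(2*(-4 + 5)) = (2/3 + (1/3)*3**3 + (4/3)*3**2 + (5/3)*3)*(2*(-4 + 5)) = (2/3 + (1/3)*27 + (4/3)*9 + 5)*(2*1) = (2/3 + 9 + 12 + 5)*2 = (80/3)*2 = 160/3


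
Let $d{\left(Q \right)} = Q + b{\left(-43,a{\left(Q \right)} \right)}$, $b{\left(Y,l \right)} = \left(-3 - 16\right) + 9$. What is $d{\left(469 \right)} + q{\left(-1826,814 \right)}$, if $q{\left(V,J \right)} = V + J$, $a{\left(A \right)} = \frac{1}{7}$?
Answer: $-553$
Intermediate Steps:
$a{\left(A \right)} = \frac{1}{7}$
$b{\left(Y,l \right)} = -10$ ($b{\left(Y,l \right)} = -19 + 9 = -10$)
$q{\left(V,J \right)} = J + V$
$d{\left(Q \right)} = -10 + Q$ ($d{\left(Q \right)} = Q - 10 = -10 + Q$)
$d{\left(469 \right)} + q{\left(-1826,814 \right)} = \left(-10 + 469\right) + \left(814 - 1826\right) = 459 - 1012 = -553$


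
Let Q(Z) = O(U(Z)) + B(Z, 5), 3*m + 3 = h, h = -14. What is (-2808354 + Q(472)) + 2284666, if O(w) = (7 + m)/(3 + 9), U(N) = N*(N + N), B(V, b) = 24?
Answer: -4712975/9 ≈ -5.2366e+5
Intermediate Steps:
m = -17/3 (m = -1 + (1/3)*(-14) = -1 - 14/3 = -17/3 ≈ -5.6667)
U(N) = 2*N**2 (U(N) = N*(2*N) = 2*N**2)
O(w) = 1/9 (O(w) = (7 - 17/3)/(3 + 9) = (4/3)/12 = (4/3)*(1/12) = 1/9)
Q(Z) = 217/9 (Q(Z) = 1/9 + 24 = 217/9)
(-2808354 + Q(472)) + 2284666 = (-2808354 + 217/9) + 2284666 = -25274969/9 + 2284666 = -4712975/9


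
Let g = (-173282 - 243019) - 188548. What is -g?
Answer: 604849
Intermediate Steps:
g = -604849 (g = -416301 - 188548 = -604849)
-g = -1*(-604849) = 604849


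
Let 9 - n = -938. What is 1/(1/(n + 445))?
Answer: 1392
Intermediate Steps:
n = 947 (n = 9 - 1*(-938) = 9 + 938 = 947)
1/(1/(n + 445)) = 1/(1/(947 + 445)) = 1/(1/1392) = 1392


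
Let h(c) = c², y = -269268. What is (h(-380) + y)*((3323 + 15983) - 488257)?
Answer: 58556973468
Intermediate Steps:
(h(-380) + y)*((3323 + 15983) - 488257) = ((-380)² - 269268)*((3323 + 15983) - 488257) = (144400 - 269268)*(19306 - 488257) = -124868*(-468951) = 58556973468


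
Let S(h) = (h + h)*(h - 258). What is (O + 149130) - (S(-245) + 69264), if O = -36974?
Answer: -203578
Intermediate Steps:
S(h) = 2*h*(-258 + h) (S(h) = (2*h)*(-258 + h) = 2*h*(-258 + h))
(O + 149130) - (S(-245) + 69264) = (-36974 + 149130) - (2*(-245)*(-258 - 245) + 69264) = 112156 - (2*(-245)*(-503) + 69264) = 112156 - (246470 + 69264) = 112156 - 1*315734 = 112156 - 315734 = -203578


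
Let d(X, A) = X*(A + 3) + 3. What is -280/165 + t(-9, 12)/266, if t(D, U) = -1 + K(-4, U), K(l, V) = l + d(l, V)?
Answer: -8471/4389 ≈ -1.9301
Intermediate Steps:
d(X, A) = 3 + X*(3 + A) (d(X, A) = X*(3 + A) + 3 = 3 + X*(3 + A))
K(l, V) = 3 + 4*l + V*l (K(l, V) = l + (3 + 3*l + V*l) = 3 + 4*l + V*l)
t(D, U) = -14 - 4*U (t(D, U) = -1 + (3 + 4*(-4) + U*(-4)) = -1 + (3 - 16 - 4*U) = -1 + (-13 - 4*U) = -14 - 4*U)
-280/165 + t(-9, 12)/266 = -280/165 + (-14 - 4*12)/266 = -280*1/165 + (-14 - 48)*(1/266) = -56/33 - 62*1/266 = -56/33 - 31/133 = -8471/4389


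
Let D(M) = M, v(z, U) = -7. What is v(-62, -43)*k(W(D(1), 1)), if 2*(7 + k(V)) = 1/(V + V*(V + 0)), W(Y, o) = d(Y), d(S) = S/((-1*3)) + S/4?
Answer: 1043/11 ≈ 94.818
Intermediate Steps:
d(S) = -S/12 (d(S) = S/(-3) + S*(1/4) = S*(-1/3) + S/4 = -S/3 + S/4 = -S/12)
W(Y, o) = -Y/12
k(V) = -7 + 1/(2*(V + V**2)) (k(V) = -7 + 1/(2*(V + V*(V + 0))) = -7 + 1/(2*(V + V*V)) = -7 + 1/(2*(V + V**2)))
v(-62, -43)*k(W(D(1), 1)) = -7*(1 - (-7)/6 - 14*(-1/12*1)**2)/(2*((-1/12*1))*(1 - 1/12*1)) = -7*(1 - 14*(-1/12) - 14*(-1/12)**2)/(2*(-1/12)*(1 - 1/12)) = -7*(-12)*(1 + 7/6 - 14*1/144)/(2*11/12) = -7*(-12)*12*(1 + 7/6 - 7/72)/(2*11) = -7*(-12)*12*149/(2*11*72) = -7*(-149/11) = 1043/11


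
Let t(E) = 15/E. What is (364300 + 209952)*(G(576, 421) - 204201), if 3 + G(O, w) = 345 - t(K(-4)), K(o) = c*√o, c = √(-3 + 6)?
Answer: -117066438468 + 1435630*I*√3 ≈ -1.1707e+11 + 2.4866e+6*I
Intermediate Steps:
c = √3 ≈ 1.7320
K(o) = √3*√o
G(O, w) = 342 + 5*I*√3/2 (G(O, w) = -3 + (345 - 15/(√3*√(-4))) = -3 + (345 - 15/(√3*(2*I))) = -3 + (345 - 15/(2*I*√3)) = -3 + (345 - 15*(-I*√3/6)) = -3 + (345 - (-5)*I*√3/2) = -3 + (345 + 5*I*√3/2) = 342 + 5*I*√3/2)
(364300 + 209952)*(G(576, 421) - 204201) = (364300 + 209952)*((342 + 5*I*√3/2) - 204201) = 574252*(-203859 + 5*I*√3/2) = -117066438468 + 1435630*I*√3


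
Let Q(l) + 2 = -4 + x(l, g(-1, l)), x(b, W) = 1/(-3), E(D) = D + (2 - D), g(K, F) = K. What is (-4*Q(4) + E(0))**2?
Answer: 6724/9 ≈ 747.11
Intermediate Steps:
E(D) = 2
x(b, W) = -1/3
Q(l) = -19/3 (Q(l) = -2 + (-4 - 1/3) = -2 - 13/3 = -19/3)
(-4*Q(4) + E(0))**2 = (-4*(-19/3) + 2)**2 = (76/3 + 2)**2 = (82/3)**2 = 6724/9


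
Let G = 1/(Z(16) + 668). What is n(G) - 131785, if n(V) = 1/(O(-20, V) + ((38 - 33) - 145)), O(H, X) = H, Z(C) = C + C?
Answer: -21085601/160 ≈ -1.3179e+5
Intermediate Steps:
Z(C) = 2*C
G = 1/700 (G = 1/(2*16 + 668) = 1/(32 + 668) = 1/700 ≈ 0.0014286)
n(V) = -1/160 (n(V) = 1/(-20 + ((38 - 33) - 145)) = 1/(-20 + (5 - 145)) = 1/(-20 - 140) = 1/(-160) = -1/160)
n(G) - 131785 = -1/160 - 131785 = -21085601/160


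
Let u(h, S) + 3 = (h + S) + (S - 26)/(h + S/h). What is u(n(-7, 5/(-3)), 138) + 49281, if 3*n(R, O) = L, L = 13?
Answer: 209209375/4233 ≈ 49423.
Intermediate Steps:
n(R, O) = 13/3 (n(R, O) = (⅓)*13 = 13/3)
u(h, S) = -3 + S + h + (-26 + S)/(h + S/h) (u(h, S) = -3 + ((h + S) + (S - 26)/(h + S/h)) = -3 + ((S + h) + (-26 + S)/(h + S/h)) = -3 + (S + h + (-26 + S)/(h + S/h)) = -3 + S + h + (-26 + S)/(h + S/h))
u(n(-7, 5/(-3)), 138) + 49281 = (138² + (13/3)³ - 26*13/3 - 3*138 - 3*(13/3)² + 138*(13/3)² + 2*138*(13/3))/(138 + (13/3)²) + 49281 = (19044 + 2197/27 - 338/3 - 414 - 3*169/9 + 138*(169/9) + 1196)/(138 + 169/9) + 49281 = (19044 + 2197/27 - 338/3 - 414 - 169/3 + 7774/3 + 1196)/(1411/9) + 49281 = (9/1411)*(602902/27) + 49281 = 602902/4233 + 49281 = 209209375/4233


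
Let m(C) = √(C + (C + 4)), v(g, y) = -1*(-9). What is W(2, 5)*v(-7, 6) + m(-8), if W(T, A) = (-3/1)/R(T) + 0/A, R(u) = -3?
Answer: 9 + 2*I*√3 ≈ 9.0 + 3.4641*I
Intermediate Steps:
v(g, y) = 9
W(T, A) = 1 (W(T, A) = -3/1/(-3) + 0/A = -3*1*(-⅓) + 0 = -3*(-⅓) + 0 = 1 + 0 = 1)
m(C) = √(4 + 2*C) (m(C) = √(C + (4 + C)) = √(4 + 2*C))
W(2, 5)*v(-7, 6) + m(-8) = 1*9 + √(4 + 2*(-8)) = 9 + √(4 - 16) = 9 + √(-12) = 9 + 2*I*√3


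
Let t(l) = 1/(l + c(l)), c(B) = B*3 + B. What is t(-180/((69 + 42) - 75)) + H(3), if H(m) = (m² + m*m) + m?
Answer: 524/25 ≈ 20.960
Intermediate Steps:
c(B) = 4*B (c(B) = 3*B + B = 4*B)
t(l) = 1/(5*l) (t(l) = 1/(l + 4*l) = 1/(5*l))
H(m) = m + 2*m² (H(m) = (m² + m²) + m = 2*m² + m = m + 2*m²)
t(-180/((69 + 42) - 75)) + H(3) = 1/(5*((-180/((69 + 42) - 75)))) + 3*(1 + 2*3) = 1/(5*((-180/(111 - 75)))) + 3*(1 + 6) = 1/(5*((-180/36))) + 3*7 = 1/(5*((-180*1/36))) + 21 = (⅕)/(-5) + 21 = (⅕)*(-⅕) + 21 = -1/25 + 21 = 524/25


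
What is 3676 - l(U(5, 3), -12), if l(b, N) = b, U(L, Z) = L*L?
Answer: 3651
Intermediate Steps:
U(L, Z) = L²
3676 - l(U(5, 3), -12) = 3676 - 1*5² = 3676 - 1*25 = 3676 - 25 = 3651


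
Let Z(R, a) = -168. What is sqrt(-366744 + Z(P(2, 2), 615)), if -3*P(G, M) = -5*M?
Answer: 168*I*sqrt(13) ≈ 605.73*I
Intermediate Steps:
P(G, M) = 5*M/3 (P(G, M) = -(-5)*M/3 = 5*M/3)
sqrt(-366744 + Z(P(2, 2), 615)) = sqrt(-366744 - 168) = sqrt(-366912) = 168*I*sqrt(13)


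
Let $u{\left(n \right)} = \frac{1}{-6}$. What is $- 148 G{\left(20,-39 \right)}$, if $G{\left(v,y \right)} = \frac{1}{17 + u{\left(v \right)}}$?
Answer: $- \frac{888}{101} \approx -8.7921$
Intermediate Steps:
$u{\left(n \right)} = - \frac{1}{6}$
$G{\left(v,y \right)} = \frac{6}{101}$ ($G{\left(v,y \right)} = \frac{1}{17 - \frac{1}{6}} = \frac{1}{\frac{101}{6}} = \frac{6}{101}$)
$- 148 G{\left(20,-39 \right)} = \left(-148\right) \frac{6}{101} = - \frac{888}{101}$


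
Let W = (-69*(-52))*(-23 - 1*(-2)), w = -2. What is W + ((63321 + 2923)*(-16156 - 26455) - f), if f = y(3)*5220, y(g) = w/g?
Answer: -2822794952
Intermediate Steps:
y(g) = -2/g
f = -3480 (f = -2/3*5220 = -3480)
W = -75348 (W = 3588*(-23 + 2) = 3588*(-21) = -75348)
W + ((63321 + 2923)*(-16156 - 26455) - f) = -75348 + ((63321 + 2923)*(-16156 - 26455) - 1*(-3480)) = -75348 + (66244*(-42611) + 3480) = -75348 + (-2822723084 + 3480) = -75348 - 2822719604 = -2822794952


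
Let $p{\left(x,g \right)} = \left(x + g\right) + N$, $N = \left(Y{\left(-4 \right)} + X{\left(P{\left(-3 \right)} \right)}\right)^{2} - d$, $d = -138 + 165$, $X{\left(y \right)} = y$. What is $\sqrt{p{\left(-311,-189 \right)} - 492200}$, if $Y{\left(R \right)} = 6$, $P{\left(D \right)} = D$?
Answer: $i \sqrt{492718} \approx 701.94 i$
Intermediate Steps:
$d = 27$
$N = -18$ ($N = \left(6 - 3\right)^{2} - 27 = 3^{2} - 27 = 9 - 27 = -18$)
$p{\left(x,g \right)} = -18 + g + x$ ($p{\left(x,g \right)} = \left(x + g\right) - 18 = \left(g + x\right) - 18 = -18 + g + x$)
$\sqrt{p{\left(-311,-189 \right)} - 492200} = \sqrt{\left(-18 - 189 - 311\right) - 492200} = \sqrt{-518 - 492200} = \sqrt{-492718} = i \sqrt{492718}$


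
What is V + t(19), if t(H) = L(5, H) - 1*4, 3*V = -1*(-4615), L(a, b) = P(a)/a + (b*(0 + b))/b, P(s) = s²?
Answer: 4675/3 ≈ 1558.3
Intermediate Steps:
L(a, b) = a + b (L(a, b) = a²/a + (b*(0 + b))/b = a + (b*b)/b = a + b²/b = a + b)
V = 4615/3 (V = (-1*(-4615))/3 = (⅓)*4615 = 4615/3 ≈ 1538.3)
t(H) = 1 + H (t(H) = (5 + H) - 1*4 = (5 + H) - 4 = 1 + H)
V + t(19) = 4615/3 + (1 + 19) = 4615/3 + 20 = 4675/3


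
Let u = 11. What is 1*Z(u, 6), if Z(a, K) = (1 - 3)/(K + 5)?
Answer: -2/11 ≈ -0.18182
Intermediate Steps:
Z(a, K) = -2/(5 + K)
1*Z(u, 6) = 1*(-2/(5 + 6)) = 1*(-2/11) = -2/11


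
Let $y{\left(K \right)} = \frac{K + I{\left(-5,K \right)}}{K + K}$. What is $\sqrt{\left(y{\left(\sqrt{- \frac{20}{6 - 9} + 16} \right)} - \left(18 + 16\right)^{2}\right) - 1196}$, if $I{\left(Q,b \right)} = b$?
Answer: $i \sqrt{2351} \approx 48.487 i$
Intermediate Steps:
$y{\left(K \right)} = 1$ ($y{\left(K \right)} = \frac{K + K}{K + K} = \frac{2 K}{2 K} = 2 K \frac{1}{2 K} = 1$)
$\sqrt{\left(y{\left(\sqrt{- \frac{20}{6 - 9} + 16} \right)} - \left(18 + 16\right)^{2}\right) - 1196} = \sqrt{\left(1 - \left(18 + 16\right)^{2}\right) - 1196} = \sqrt{\left(1 - 34^{2}\right) - 1196} = \sqrt{\left(1 - 1156\right) - 1196} = \sqrt{-1155 - 1196} = \sqrt{-2351} = i \sqrt{2351}$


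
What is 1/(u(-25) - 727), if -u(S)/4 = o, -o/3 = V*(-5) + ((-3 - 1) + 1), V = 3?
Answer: -1/943 ≈ -0.0010604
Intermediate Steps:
o = 54 (o = -3*(3*(-5) + ((-3 - 1) + 1)) = -3*(-15 + (-4 + 1)) = -3*(-15 - 3) = -3*(-18) = 54)
u(S) = -216 (u(S) = -4*54 = -216)
1/(u(-25) - 727) = 1/(-216 - 727) = 1/(-943) = -1/943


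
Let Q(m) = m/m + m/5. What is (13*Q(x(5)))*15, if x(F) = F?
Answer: 390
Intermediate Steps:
Q(m) = 1 + m/5 (Q(m) = 1 + m*(1/5) = 1 + m/5)
(13*Q(x(5)))*15 = (13*(1 + (1/5)*5))*15 = (13*(1 + 1))*15 = (13*2)*15 = 26*15 = 390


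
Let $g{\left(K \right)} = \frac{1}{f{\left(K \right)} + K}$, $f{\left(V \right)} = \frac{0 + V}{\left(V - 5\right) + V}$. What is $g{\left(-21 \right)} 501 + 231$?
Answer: $\frac{66533}{322} \approx 206.62$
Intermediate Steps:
$f{\left(V \right)} = \frac{V}{-5 + 2 V}$ ($f{\left(V \right)} = \frac{V}{\left(-5 + V\right) + V} = \frac{V}{-5 + 2 V}$)
$g{\left(K \right)} = \frac{1}{K + \frac{K}{-5 + 2 K}}$ ($g{\left(K \right)} = \frac{1}{\frac{K}{-5 + 2 K} + K} = \frac{1}{K + \frac{K}{-5 + 2 K}}$)
$g{\left(-21 \right)} 501 + 231 = \frac{- \frac{5}{2} - 21}{\left(-21\right) \left(-2 - 21\right)} 501 + 231 = \left(- \frac{1}{21}\right) \frac{1}{-23} \left(- \frac{47}{2}\right) 501 + 231 = \left(- \frac{1}{21}\right) \left(- \frac{1}{23}\right) \left(- \frac{47}{2}\right) 501 + 231 = \left(- \frac{47}{966}\right) 501 + 231 = - \frac{7849}{322} + 231 = \frac{66533}{322}$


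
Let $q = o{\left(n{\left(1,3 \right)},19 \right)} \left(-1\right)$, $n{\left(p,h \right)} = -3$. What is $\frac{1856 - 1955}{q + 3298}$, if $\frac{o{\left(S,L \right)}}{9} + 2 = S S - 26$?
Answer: $- \frac{99}{3469} \approx -0.028538$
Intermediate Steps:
$o{\left(S,L \right)} = -252 + 9 S^{2}$ ($o{\left(S,L \right)} = -18 + 9 \left(S S - 26\right) = -18 + 9 \left(S^{2} - 26\right) = -18 + 9 \left(-26 + S^{2}\right) = -18 + \left(-234 + 9 S^{2}\right) = -252 + 9 S^{2}$)
$q = 171$ ($q = \left(-252 + 9 \left(-3\right)^{2}\right) \left(-1\right) = \left(-252 + 9 \cdot 9\right) \left(-1\right) = \left(-252 + 81\right) \left(-1\right) = \left(-171\right) \left(-1\right) = 171$)
$\frac{1856 - 1955}{q + 3298} = \frac{1856 - 1955}{171 + 3298} = - \frac{99}{3469}$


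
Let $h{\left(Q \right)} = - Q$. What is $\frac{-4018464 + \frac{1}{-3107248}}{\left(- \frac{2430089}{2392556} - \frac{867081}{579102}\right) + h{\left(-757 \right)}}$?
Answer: $- \frac{720845072182272547376999}{135342323718640311740} \approx -5326.1$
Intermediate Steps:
$\frac{-4018464 + \frac{1}{-3107248}}{\left(- \frac{2430089}{2392556} - \frac{867081}{579102}\right) + h{\left(-757 \right)}} = \frac{-4018464 + \frac{1}{-3107248}}{\left(- \frac{2430089}{2392556} - \frac{867081}{579102}\right) - -757} = \frac{-4018464 - \frac{1}{3107248}}{\left(\left(-2430089\right) \frac{1}{2392556} - \frac{289027}{193034}\right) + 757} = - \frac{12486364227073}{3107248 \left(\left(- \frac{2430089}{2392556} - \frac{289027}{193034}\right) + 757\right)} = - \frac{12486364227073}{3107248 \left(- \frac{580301541519}{230922327452} + 757\right)} = - \frac{12486364227073}{3107248 \cdot \frac{174227900339645}{230922327452}} = \left(- \frac{12486364227073}{3107248}\right) \frac{230922327452}{174227900339645} = - \frac{720845072182272547376999}{135342323718640311740}$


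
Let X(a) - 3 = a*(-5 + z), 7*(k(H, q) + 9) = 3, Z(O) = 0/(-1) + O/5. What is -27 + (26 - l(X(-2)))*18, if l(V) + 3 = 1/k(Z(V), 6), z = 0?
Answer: 4971/10 ≈ 497.10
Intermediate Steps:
Z(O) = O/5 (Z(O) = 0*(-1) + O*(⅕) = 0 + O/5 = O/5)
k(H, q) = -60/7 (k(H, q) = -9 + (⅐)*3 = -9 + 3/7 = -60/7)
X(a) = 3 - 5*a (X(a) = 3 + a*(-5 + 0) = 3 + a*(-5) = 3 - 5*a)
l(V) = -187/60 (l(V) = -3 + 1/(-60/7) = -3 - 7/60 = -187/60)
-27 + (26 - l(X(-2)))*18 = -27 + (26 - 1*(-187/60))*18 = -27 + (26 + 187/60)*18 = -27 + (1747/60)*18 = -27 + 5241/10 = 4971/10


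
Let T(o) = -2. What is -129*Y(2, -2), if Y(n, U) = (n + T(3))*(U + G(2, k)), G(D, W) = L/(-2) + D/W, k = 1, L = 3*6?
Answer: 0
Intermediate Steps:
L = 18
G(D, W) = -9 + D/W (G(D, W) = 18/(-2) + D/W = 18*(-½) + D/W = -9 + D/W)
Y(n, U) = (-7 + U)*(-2 + n) (Y(n, U) = (n - 2)*(U + (-9 + 2/1)) = (-2 + n)*(U + (-9 + 2*1)) = (-2 + n)*(U + (-9 + 2)) = (-2 + n)*(U - 7) = (-2 + n)*(-7 + U) = (-7 + U)*(-2 + n))
-129*Y(2, -2) = -129*(14 - 7*2 - 2*(-2) - 2*2) = -129*(14 - 14 + 4 - 4) = -129*0 = 0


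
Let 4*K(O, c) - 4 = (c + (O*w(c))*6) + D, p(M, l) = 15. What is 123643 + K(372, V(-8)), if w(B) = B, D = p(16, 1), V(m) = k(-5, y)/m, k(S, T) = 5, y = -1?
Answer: 3945563/32 ≈ 1.2330e+5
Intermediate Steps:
V(m) = 5/m
D = 15
K(O, c) = 19/4 + c/4 + 3*O*c/2 (K(O, c) = 1 + ((c + (O*c)*6) + 15)/4 = 1 + ((c + 6*O*c) + 15)/4 = 1 + (15 + c + 6*O*c)/4 = 1 + (15/4 + c/4 + 3*O*c/2) = 19/4 + c/4 + 3*O*c/2)
123643 + K(372, V(-8)) = 123643 + (19/4 + (5/(-8))/4 + (3/2)*372*(5/(-8))) = 123643 + (19/4 + (5*(-⅛))/4 + (3/2)*372*(5*(-⅛))) = 123643 + (19/4 + (¼)*(-5/8) + (3/2)*372*(-5/8)) = 123643 + (19/4 - 5/32 - 1395/4) = 123643 - 11013/32 = 3945563/32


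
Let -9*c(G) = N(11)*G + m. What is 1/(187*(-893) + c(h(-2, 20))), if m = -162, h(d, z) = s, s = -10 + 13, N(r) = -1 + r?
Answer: -3/500929 ≈ -5.9889e-6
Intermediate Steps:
s = 3
h(d, z) = 3
c(G) = 18 - 10*G/9 (c(G) = -((-1 + 11)*G - 162)/9 = -(10*G - 162)/9 = -(-162 + 10*G)/9 = 18 - 10*G/9)
1/(187*(-893) + c(h(-2, 20))) = 1/(187*(-893) + (18 - 10/9*3)) = 1/(-166991 + (18 - 10/3)) = 1/(-166991 + 44/3) = 1/(-500929/3) = -3/500929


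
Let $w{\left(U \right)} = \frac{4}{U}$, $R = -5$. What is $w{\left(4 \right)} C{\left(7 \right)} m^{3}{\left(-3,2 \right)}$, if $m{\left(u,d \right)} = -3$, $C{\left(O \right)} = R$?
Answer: $135$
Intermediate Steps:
$C{\left(O \right)} = -5$
$w{\left(4 \right)} C{\left(7 \right)} m^{3}{\left(-3,2 \right)} = \frac{4}{4} \left(-5\right) \left(-3\right)^{3} = 4 \cdot \frac{1}{4} \left(-5\right) \left(-27\right) = 1 \left(-5\right) \left(-27\right) = \left(-5\right) \left(-27\right) = 135$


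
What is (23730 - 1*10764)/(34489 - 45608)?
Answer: -12966/11119 ≈ -1.1661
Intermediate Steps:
(23730 - 1*10764)/(34489 - 45608) = (23730 - 10764)/(-11119) = 12966*(-1/11119) = -12966/11119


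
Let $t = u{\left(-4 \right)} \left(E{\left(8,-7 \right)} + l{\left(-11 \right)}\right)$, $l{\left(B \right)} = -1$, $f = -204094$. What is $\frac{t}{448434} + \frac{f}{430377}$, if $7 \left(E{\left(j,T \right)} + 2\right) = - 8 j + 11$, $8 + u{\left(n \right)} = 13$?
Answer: $- \frac{106803010177}{225161626221} \approx -0.47434$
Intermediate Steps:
$u{\left(n \right)} = 5$ ($u{\left(n \right)} = -8 + 13 = 5$)
$E{\left(j,T \right)} = - \frac{3}{7} - \frac{8 j}{7}$ ($E{\left(j,T \right)} = -2 + \frac{- 8 j + 11}{7} = -2 + \frac{11 - 8 j}{7} = -2 - \left(- \frac{11}{7} + \frac{8 j}{7}\right) = - \frac{3}{7} - \frac{8 j}{7}$)
$t = - \frac{370}{7}$ ($t = 5 \left(\left(- \frac{3}{7} - \frac{64}{7}\right) - 1\right) = 5 \left(- \frac{67}{7} - 1\right) = 5 \left(- \frac{74}{7}\right) = - \frac{370}{7} \approx -52.857$)
$\frac{t}{448434} + \frac{f}{430377} = - \frac{370}{7 \cdot 448434} - \frac{204094}{430377} = \left(- \frac{370}{7}\right) \frac{1}{448434} - \frac{204094}{430377} = - \frac{185}{1569519} - \frac{204094}{430377} = - \frac{106803010177}{225161626221}$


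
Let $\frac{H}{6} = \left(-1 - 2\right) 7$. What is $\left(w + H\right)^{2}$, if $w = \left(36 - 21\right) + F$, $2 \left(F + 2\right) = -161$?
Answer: $\frac{149769}{4} \approx 37442.0$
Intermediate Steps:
$F = - \frac{165}{2}$ ($F = -2 + \frac{1}{2} \left(-161\right) = -2 - \frac{161}{2} = - \frac{165}{2} \approx -82.5$)
$H = -126$ ($H = 6 \left(-1 - 2\right) 7 = 6 \left(\left(-3\right) 7\right) = 6 \left(-21\right) = -126$)
$w = - \frac{135}{2}$ ($w = \left(36 - 21\right) - \frac{165}{2} = 15 - \frac{165}{2} = - \frac{135}{2} \approx -67.5$)
$\left(w + H\right)^{2} = \left(- \frac{135}{2} - 126\right)^{2} = \left(- \frac{387}{2}\right)^{2} = \frac{149769}{4}$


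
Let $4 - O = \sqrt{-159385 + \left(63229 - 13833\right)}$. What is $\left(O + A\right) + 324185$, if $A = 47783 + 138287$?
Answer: $510259 - 33 i \sqrt{101} \approx 5.1026 \cdot 10^{5} - 331.65 i$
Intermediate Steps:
$A = 186070$
$O = 4 - 33 i \sqrt{101}$ ($O = 4 - \sqrt{-159385 + \left(63229 - 13833\right)} = 4 - \sqrt{-159385 + 49396} = 4 - \sqrt{-109989} = 4 - 33 i \sqrt{101} \approx 4.0 - 331.65 i$)
$\left(O + A\right) + 324185 = \left(\left(4 - 33 i \sqrt{101}\right) + 186070\right) + 324185 = \left(186074 - 33 i \sqrt{101}\right) + 324185 = 510259 - 33 i \sqrt{101}$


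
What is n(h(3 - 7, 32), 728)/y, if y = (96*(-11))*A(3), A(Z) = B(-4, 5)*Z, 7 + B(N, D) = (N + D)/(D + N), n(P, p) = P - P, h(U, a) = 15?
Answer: 0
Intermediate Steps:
n(P, p) = 0
B(N, D) = -6 (B(N, D) = -7 + (N + D)/(D + N) = -7 + (D + N)/(D + N) = -7 + 1 = -6)
A(Z) = -6*Z
y = 19008 (y = (96*(-11))*(-6*3) = -1056*(-18) = 19008)
n(h(3 - 7, 32), 728)/y = 0/19008 = 0*(1/19008) = 0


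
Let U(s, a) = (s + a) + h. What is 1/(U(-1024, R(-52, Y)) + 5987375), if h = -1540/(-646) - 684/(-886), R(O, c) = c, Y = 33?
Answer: 143089/856586151752 ≈ 1.6705e-7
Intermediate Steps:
h = 451576/143089 (h = -1540*(-1/646) - 684*(-1/886) = 770/323 + 342/443 = 451576/143089 ≈ 3.1559)
U(s, a) = 451576/143089 + a + s (U(s, a) = (s + a) + 451576/143089 = (a + s) + 451576/143089 = 451576/143089 + a + s)
1/(U(-1024, R(-52, Y)) + 5987375) = 1/((451576/143089 + 33 - 1024) + 5987375) = 1/(-141349623/143089 + 5987375) = 1/(856586151752/143089) = 143089/856586151752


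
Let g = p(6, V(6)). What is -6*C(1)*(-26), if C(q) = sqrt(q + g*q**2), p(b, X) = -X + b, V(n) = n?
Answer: 156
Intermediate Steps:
p(b, X) = b - X
g = 0 (g = 6 - 1*6 = 6 - 6 = 0)
C(q) = sqrt(q) (C(q) = sqrt(q + 0*q**2) = sqrt(q + 0) = sqrt(q))
-6*C(1)*(-26) = -6*sqrt(1)*(-26) = -6*1*(-26) = -6*(-26) = 156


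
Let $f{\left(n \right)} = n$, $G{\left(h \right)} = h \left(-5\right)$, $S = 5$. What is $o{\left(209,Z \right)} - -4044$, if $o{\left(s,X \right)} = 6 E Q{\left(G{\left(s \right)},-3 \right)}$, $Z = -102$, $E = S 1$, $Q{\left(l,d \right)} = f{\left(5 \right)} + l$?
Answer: $-27156$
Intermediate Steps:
$G{\left(h \right)} = - 5 h$
$Q{\left(l,d \right)} = 5 + l$
$E = 5$ ($E = 5 \cdot 1 = 5$)
$o{\left(s,X \right)} = 150 - 150 s$ ($o{\left(s,X \right)} = 6 \cdot 5 \left(5 - 5 s\right) = 30 \left(5 - 5 s\right) = 150 - 150 s$)
$o{\left(209,Z \right)} - -4044 = \left(150 - 31350\right) - -4044 = \left(150 - 31350\right) + 4044 = -31200 + 4044 = -27156$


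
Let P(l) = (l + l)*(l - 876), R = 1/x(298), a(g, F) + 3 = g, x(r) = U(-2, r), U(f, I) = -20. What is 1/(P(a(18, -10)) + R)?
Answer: -20/516601 ≈ -3.8715e-5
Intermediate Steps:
x(r) = -20
a(g, F) = -3 + g
R = -1/20 (R = 1/(-20) = -1/20 ≈ -0.050000)
P(l) = 2*l*(-876 + l) (P(l) = (2*l)*(-876 + l) = 2*l*(-876 + l))
1/(P(a(18, -10)) + R) = 1/(2*(-3 + 18)*(-876 + (-3 + 18)) - 1/20) = 1/(2*15*(-876 + 15) - 1/20) = 1/(2*15*(-861) - 1/20) = 1/(-25830 - 1/20) = 1/(-516601/20) = -20/516601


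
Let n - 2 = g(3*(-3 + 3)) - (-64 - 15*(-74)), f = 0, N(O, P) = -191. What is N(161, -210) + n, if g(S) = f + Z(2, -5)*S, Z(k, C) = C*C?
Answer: -1235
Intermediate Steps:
Z(k, C) = C²
g(S) = 25*S (g(S) = 0 + (-5)²*S = 0 + 25*S = 25*S)
n = -1044 (n = 2 + (25*(3*(-3 + 3)) - (-64 - 15*(-74))) = 2 + (25*(3*0) - (-64 + 1110)) = 2 + (25*0 - 1*1046) = 2 + (0 - 1046) = 2 - 1046 = -1044)
N(161, -210) + n = -191 - 1044 = -1235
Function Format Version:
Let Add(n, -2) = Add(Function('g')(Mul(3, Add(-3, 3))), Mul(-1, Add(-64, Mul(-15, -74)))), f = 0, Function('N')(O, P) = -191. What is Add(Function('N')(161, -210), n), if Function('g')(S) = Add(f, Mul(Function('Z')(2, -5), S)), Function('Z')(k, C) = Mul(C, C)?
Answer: -1235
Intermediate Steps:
Function('Z')(k, C) = Pow(C, 2)
Function('g')(S) = Mul(25, S) (Function('g')(S) = Add(0, Mul(Pow(-5, 2), S)) = Add(0, Mul(25, S)) = Mul(25, S))
n = -1044 (n = Add(2, Add(Mul(25, Mul(3, Add(-3, 3))), Mul(-1, Add(-64, Mul(-15, -74))))) = Add(2, Add(Mul(25, Mul(3, 0)), Mul(-1, Add(-64, 1110)))) = Add(2, Add(Mul(25, 0), Mul(-1, 1046))) = Add(2, Add(0, -1046)) = Add(2, -1046) = -1044)
Add(Function('N')(161, -210), n) = Add(-191, -1044) = -1235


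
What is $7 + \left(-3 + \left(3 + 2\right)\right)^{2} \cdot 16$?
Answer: $71$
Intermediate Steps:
$7 + \left(-3 + \left(3 + 2\right)\right)^{2} \cdot 16 = 7 + \left(-3 + 5\right)^{2} \cdot 16 = 7 + 2^{2} \cdot 16 = 7 + 4 \cdot 16 = 7 + 64 = 71$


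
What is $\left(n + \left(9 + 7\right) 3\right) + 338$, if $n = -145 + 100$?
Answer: $341$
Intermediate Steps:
$n = -45$
$\left(n + \left(9 + 7\right) 3\right) + 338 = \left(-45 + \left(9 + 7\right) 3\right) + 338 = \left(-45 + 16 \cdot 3\right) + 338 = \left(-45 + 48\right) + 338 = 3 + 338 = 341$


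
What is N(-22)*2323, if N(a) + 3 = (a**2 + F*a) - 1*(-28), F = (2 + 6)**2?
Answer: -2088377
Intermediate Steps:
F = 64 (F = 8**2 = 64)
N(a) = 25 + a**2 + 64*a (N(a) = -3 + ((a**2 + 64*a) - 1*(-28)) = -3 + ((a**2 + 64*a) + 28) = -3 + (28 + a**2 + 64*a) = 25 + a**2 + 64*a)
N(-22)*2323 = (25 + (-22)**2 + 64*(-22))*2323 = (25 + 484 - 1408)*2323 = -899*2323 = -2088377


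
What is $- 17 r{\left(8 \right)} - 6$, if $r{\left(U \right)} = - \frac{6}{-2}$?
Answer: $-57$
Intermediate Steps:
$r{\left(U \right)} = 3$ ($r{\left(U \right)} = \left(-6\right) \left(- \frac{1}{2}\right) = 3$)
$- 17 r{\left(8 \right)} - 6 = \left(-17\right) 3 - 6 = -51 - 6 = -57$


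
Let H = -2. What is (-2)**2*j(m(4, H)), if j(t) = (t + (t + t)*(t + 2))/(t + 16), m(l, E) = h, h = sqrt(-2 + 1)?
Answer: -108/257 + 328*I/257 ≈ -0.42023 + 1.2763*I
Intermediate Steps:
h = I (h = sqrt(-1) = I ≈ 1.0*I)
m(l, E) = I
j(t) = (t + 2*t*(2 + t))/(16 + t) (j(t) = (t + (2*t)*(2 + t))/(16 + t) = (t + 2*t*(2 + t))/(16 + t))
(-2)**2*j(m(4, H)) = (-2)**2*(I*(5 + 2*I)/(16 + I)) = 4*(I*((16 - I)/257)*(5 + 2*I)) = 4*(I*(5 + 2*I)*(16 - I)/257) = 4*I*(5 + 2*I)*(16 - I)/257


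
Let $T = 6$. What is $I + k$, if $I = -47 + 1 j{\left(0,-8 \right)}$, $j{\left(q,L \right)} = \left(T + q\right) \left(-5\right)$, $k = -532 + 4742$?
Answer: $4133$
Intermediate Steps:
$k = 4210$
$j{\left(q,L \right)} = -30 - 5 q$ ($j{\left(q,L \right)} = \left(6 + q\right) \left(-5\right) = -30 - 5 q$)
$I = -77$ ($I = -47 + 1 \left(-30 - 0\right) = -47 + 1 \left(-30 + 0\right) = -47 + 1 \left(-30\right) = -47 - 30 = -77$)
$I + k = -77 + 4210 = 4133$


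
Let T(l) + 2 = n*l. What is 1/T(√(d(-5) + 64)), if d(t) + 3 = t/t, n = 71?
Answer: 1/156269 + 71*√62/312538 ≈ 0.0017952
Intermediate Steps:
d(t) = -2 (d(t) = -3 + t/t = -3 + 1 = -2)
T(l) = -2 + 71*l
1/T(√(d(-5) + 64)) = 1/(-2 + 71*√(-2 + 64)) = 1/(-2 + 71*√62)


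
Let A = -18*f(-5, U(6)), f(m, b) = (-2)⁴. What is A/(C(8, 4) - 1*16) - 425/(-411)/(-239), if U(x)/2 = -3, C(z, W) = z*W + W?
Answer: -7074613/491145 ≈ -14.404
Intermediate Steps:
C(z, W) = W + W*z (C(z, W) = W*z + W = W + W*z)
U(x) = -6 (U(x) = 2*(-3) = -6)
f(m, b) = 16
A = -288 (A = -18*16 = -288)
A/(C(8, 4) - 1*16) - 425/(-411)/(-239) = -288/(4*(1 + 8) - 1*16) - 425/(-411)/(-239) = -288/(4*9 - 16) - 425*(-1/411)*(-1/239) = -288/(36 - 16) + (425/411)*(-1/239) = -288/20 - 425/98229 = -288*1/20 - 425/98229 = -72/5 - 425/98229 = -7074613/491145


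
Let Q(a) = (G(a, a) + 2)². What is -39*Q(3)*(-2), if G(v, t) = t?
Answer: 1950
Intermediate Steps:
Q(a) = (2 + a)² (Q(a) = (a + 2)² = (2 + a)²)
-39*Q(3)*(-2) = -39*(2 + 3)²*(-2) = -39*5²*(-2) = -39*25*(-2) = -975*(-2) = 1950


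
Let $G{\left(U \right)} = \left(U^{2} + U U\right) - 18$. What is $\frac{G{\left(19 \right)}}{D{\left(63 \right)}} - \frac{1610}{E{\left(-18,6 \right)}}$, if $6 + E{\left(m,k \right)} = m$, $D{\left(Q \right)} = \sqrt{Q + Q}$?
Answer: $\frac{805}{12} + \frac{352 \sqrt{14}}{21} \approx 129.8$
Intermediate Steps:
$G{\left(U \right)} = -18 + 2 U^{2}$ ($G{\left(U \right)} = \left(U^{2} + U^{2}\right) - 18 = 2 U^{2} - 18 = -18 + 2 U^{2}$)
$D{\left(Q \right)} = \sqrt{2} \sqrt{Q}$ ($D{\left(Q \right)} = \sqrt{2 Q} = \sqrt{2} \sqrt{Q}$)
$E{\left(m,k \right)} = -6 + m$
$\frac{G{\left(19 \right)}}{D{\left(63 \right)}} - \frac{1610}{E{\left(-18,6 \right)}} = \frac{-18 + 2 \cdot 19^{2}}{\sqrt{2} \sqrt{63}} - \frac{1610}{-6 - 18} = \frac{-18 + 2 \cdot 361}{\sqrt{2} \cdot 3 \sqrt{7}} - \frac{1610}{-24} = \frac{-18 + 722}{3 \sqrt{14}} - - \frac{805}{12} = 704 \frac{\sqrt{14}}{42} + \frac{805}{12} = \frac{352 \sqrt{14}}{21} + \frac{805}{12} = \frac{805}{12} + \frac{352 \sqrt{14}}{21}$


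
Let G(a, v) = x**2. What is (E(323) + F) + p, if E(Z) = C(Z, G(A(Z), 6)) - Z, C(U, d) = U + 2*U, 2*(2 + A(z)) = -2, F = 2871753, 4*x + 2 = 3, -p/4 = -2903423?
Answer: 14486091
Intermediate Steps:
p = 11613692 (p = -4*(-2903423) = 11613692)
x = 1/4 (x = -1/2 + (1/4)*3 = -1/2 + 3/4 = 1/4 ≈ 0.25000)
A(z) = -3 (A(z) = -2 + (1/2)*(-2) = -2 - 1 = -3)
G(a, v) = 1/16 (G(a, v) = (1/4)**2 = 1/16)
C(U, d) = 3*U
E(Z) = 2*Z (E(Z) = 3*Z - Z = 2*Z)
(E(323) + F) + p = (2*323 + 2871753) + 11613692 = (646 + 2871753) + 11613692 = 2872399 + 11613692 = 14486091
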